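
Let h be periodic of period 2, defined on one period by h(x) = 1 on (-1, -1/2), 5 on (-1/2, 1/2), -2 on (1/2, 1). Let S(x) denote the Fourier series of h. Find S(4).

x = 4 differs from x = 0 by 2 full period(s), and the series is 2-periodic.
h is continuous at x = 0 with value 5, so the series converges to 5 there.

5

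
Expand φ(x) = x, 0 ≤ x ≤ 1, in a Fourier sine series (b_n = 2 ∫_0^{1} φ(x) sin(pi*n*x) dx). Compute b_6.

-1/(3*pi)

b_6 = 2 ∫_0^{1} (x) sin(6*pi*x) dx.
Integrating by parts (boundary term plus one more integral), an antiderivative of (x) sin(6*pi*x) is -x*cos(6*pi*x)/(6*pi) + sin(6*pi*x)/(36*pi**2); evaluating from 0 to 1: ∫_{0}^{1} (x) sin(6*pi*x) dx = (-1/(6*pi)) - (0) = -1/(6*pi).
Hence b_6 = 2·(-1/(6*pi)) = -1/(3*pi).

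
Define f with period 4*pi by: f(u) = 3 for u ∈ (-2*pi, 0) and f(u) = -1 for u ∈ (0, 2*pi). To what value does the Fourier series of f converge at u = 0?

1

At u = 0 the one-sided limits are f(0^-) = 3 and f(0^+) = -1.
By Dirichlet's theorem the series converges to their average, [(3) + (-1)]/2 = 1.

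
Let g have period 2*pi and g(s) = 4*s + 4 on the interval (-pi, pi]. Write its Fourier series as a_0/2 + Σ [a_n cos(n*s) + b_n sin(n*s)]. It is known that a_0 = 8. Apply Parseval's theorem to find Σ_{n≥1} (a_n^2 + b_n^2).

32*pi**2/3

Parseval: a_0^2/2 + Σ_{n≥1} (a_n^2+b_n^2) = 1/pi ∫_{-pi}^{pi} g(s)^2 ds = 32 + 32*pi**2/3.
Subtract a_0^2/2 = 32: Σ (a_n^2+b_n^2) = 32*pi**2/3.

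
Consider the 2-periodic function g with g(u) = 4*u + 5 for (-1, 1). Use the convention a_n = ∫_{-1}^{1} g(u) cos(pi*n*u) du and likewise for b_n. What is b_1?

b_1 = ∫_{-1}^{1} g(u) sin(pi*u) du.
Integrating by parts (boundary term plus one more integral), an antiderivative of (4*u + 5) sin(pi*u) is -4*u*cos(pi*u)/pi + 4*sin(pi*u)/pi**2 - 5*cos(pi*u)/pi; evaluating from -1 to 1: ∫_{-1}^{1} (4*u + 5) sin(pi*u) du = (9/pi) - (1/pi) = 8/pi.
Hence b_1 = 8/pi.

8/pi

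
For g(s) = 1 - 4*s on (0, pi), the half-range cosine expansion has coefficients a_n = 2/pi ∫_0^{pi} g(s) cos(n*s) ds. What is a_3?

16/(9*pi)

a_3 = 2/pi ∫_0^{pi} (1 - 4*s) cos(3*s) ds.
Integrating by parts (boundary term plus one more integral), an antiderivative of (1 - 4*s) cos(3*s) is -4*s*sin(3*s)/3 + sin(3*s)/3 - 4*cos(3*s)/9; evaluating from 0 to pi: ∫_{0}^{pi} (1 - 4*s) cos(3*s) ds = (4/9) - (-4/9) = 8/9.
Hence a_3 = (2/pi)·(8/9) = 16/(9*pi).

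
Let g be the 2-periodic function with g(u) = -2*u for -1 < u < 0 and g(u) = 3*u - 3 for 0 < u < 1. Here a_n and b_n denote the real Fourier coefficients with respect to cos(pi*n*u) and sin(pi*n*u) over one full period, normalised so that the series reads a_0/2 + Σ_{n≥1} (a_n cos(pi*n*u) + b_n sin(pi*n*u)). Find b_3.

-5/(3*pi)

b_3 = ∫_{-1}^{1} g(u) sin(3*pi*u) du.
Split the integral at the breakpoints.
Integrating by parts (boundary term plus one more integral), an antiderivative of (-2*u) sin(3*pi*u) is 2*u*cos(3*pi*u)/(3*pi) - 2*sin(3*pi*u)/(9*pi**2); evaluating from -1 to 0: ∫_{-1}^{0} (-2*u) sin(3*pi*u) du = (0) - (2/(3*pi)) = -2/(3*pi).
Integrating by parts (boundary term plus one more integral), an antiderivative of (3*u - 3) sin(3*pi*u) is -u*cos(3*pi*u)/pi + sin(3*pi*u)/(3*pi**2) + cos(3*pi*u)/pi; evaluating from 0 to 1: ∫_{0}^{1} (3*u - 3) sin(3*pi*u) du = (0) - (1/pi) = -1/pi.
Summing the pieces gives b_3 = -5/(3*pi).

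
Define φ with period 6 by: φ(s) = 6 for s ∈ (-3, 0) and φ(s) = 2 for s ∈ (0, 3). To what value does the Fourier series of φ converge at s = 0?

4

At s = 0 the one-sided limits are φ(0^-) = 6 and φ(0^+) = 2.
By Dirichlet's theorem the series converges to their average, [(6) + (2)]/2 = 4.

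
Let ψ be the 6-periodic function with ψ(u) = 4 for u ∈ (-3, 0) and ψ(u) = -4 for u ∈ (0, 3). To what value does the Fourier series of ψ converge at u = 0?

At u = 0 the one-sided limits are ψ(0^-) = 4 and ψ(0^+) = -4.
By Dirichlet's theorem the series converges to their average, [(4) + (-4)]/2 = 0.

0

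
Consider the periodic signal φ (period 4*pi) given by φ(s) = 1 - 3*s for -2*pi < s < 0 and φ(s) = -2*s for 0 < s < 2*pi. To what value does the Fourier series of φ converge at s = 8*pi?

1/2

s = 8*pi differs from s = 0 by 2 full period(s), and the series is 4*pi-periodic.
At s = 0 the one-sided limits are φ(0^-) = 1 and φ(0^+) = 0.
By Dirichlet's theorem the series converges to their average, [(1) + (0)]/2 = 1/2.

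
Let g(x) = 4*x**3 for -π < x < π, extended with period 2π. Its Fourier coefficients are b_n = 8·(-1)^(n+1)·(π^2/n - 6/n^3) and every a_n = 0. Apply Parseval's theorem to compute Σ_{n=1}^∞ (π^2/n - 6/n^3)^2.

pi**6/14

Parseval: Σ b_n^2 = (1/π) ∫_{-π}^{π} g(x)^2 dx = 32*pi**6/7.
b_n^2 = 64·(π^2/n - 6/n^3)^2, so the sum equals (32*pi**6/7)/64 = pi**6/14.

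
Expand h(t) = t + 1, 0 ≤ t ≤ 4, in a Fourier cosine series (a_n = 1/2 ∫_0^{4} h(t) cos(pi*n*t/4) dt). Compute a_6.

a_6 = 1/2 ∫_0^{4} (t + 1) cos(3*pi*t/2) dt.
Integrating by parts (boundary term plus one more integral), an antiderivative of (t + 1) cos(3*pi*t/2) is 2*t*sin(3*pi*t/2)/(3*pi) + 2*sin(3*pi*t/2)/(3*pi) + 4*cos(3*pi*t/2)/(9*pi**2); evaluating from 0 to 4: ∫_{0}^{4} (t + 1) cos(3*pi*t/2) dt = (4/(9*pi**2)) - (4/(9*pi**2)) = 0.
Hence a_6 = (1/2)·(0) = 0.

0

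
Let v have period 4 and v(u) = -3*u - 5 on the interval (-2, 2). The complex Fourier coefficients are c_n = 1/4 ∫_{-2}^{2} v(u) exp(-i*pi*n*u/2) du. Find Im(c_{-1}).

Since v is real-valued, Im(c_{-1}) = -1/4 ∫_{-2}^{2} v(u) sin(-pi*u/2) du = b_{1}/2.
Integrating by parts (boundary term plus one more integral), an antiderivative of (-3*u - 5) sin(-pi*u/2) is -6*u*cos(pi*u/2)/pi + 12*sin(pi*u/2)/pi**2 - 10*cos(pi*u/2)/pi; evaluating from -2 to 2: ∫_{-2}^{2} (-3*u - 5) sin(-pi*u/2) du = (22/pi) - (-2/pi) = 24/pi.
Hence Im(c_{-1}) = (-1/4)·(24/pi) = -6/pi.

-6/pi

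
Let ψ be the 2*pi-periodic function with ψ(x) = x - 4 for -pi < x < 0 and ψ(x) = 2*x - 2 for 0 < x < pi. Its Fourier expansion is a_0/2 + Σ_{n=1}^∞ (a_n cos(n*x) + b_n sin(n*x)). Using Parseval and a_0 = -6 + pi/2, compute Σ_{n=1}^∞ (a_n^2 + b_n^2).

2 + 3*pi + 37*pi**2/24

Parseval: a_0^2/2 + Σ_{n≥1} (a_n^2+b_n^2) = 1/pi ∫_{-pi}^{pi} ψ(x)^2 dx = 5*pi**2/3 + 20.
Subtract a_0^2/2 = (12 - pi)**2/8: Σ (a_n^2+b_n^2) = 2 + 3*pi + 37*pi**2/24.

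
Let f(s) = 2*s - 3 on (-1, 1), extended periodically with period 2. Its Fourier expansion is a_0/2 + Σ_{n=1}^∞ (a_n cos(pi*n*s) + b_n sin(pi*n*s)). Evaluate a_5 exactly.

0

a_5 = ∫_{-1}^{1} f(s) cos(5*pi*s) ds.
Integrating by parts (boundary term plus one more integral), an antiderivative of (2*s - 3) cos(5*pi*s) is 2*s*sin(5*pi*s)/(5*pi) - 3*sin(5*pi*s)/(5*pi) + 2*cos(5*pi*s)/(25*pi**2); evaluating from -1 to 1: ∫_{-1}^{1} (2*s - 3) cos(5*pi*s) ds = (-2/(25*pi**2)) - (-2/(25*pi**2)) = 0.
Hence a_5 = 0.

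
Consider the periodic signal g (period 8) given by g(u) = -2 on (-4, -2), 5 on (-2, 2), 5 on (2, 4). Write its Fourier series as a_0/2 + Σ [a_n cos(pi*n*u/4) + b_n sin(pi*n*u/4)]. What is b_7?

1/pi

b_7 = 1/4 ∫_{-4}^{4} g(u) sin(7*pi*u/4) du.
Split the integral at the breakpoints.
Directly, an antiderivative of (-2) sin(7*pi*u/4) is 8*cos(7*pi*u/4)/(7*pi); evaluating from -4 to -2: ∫_{-4}^{-2} (-2) sin(7*pi*u/4) du = (0) - (-8/(7*pi)) = 8/(7*pi).
Directly, an antiderivative of (5) sin(7*pi*u/4) is -20*cos(7*pi*u/4)/(7*pi); evaluating from -2 to 2: ∫_{-2}^{2} (5) sin(7*pi*u/4) du = (0) - (0) = 0.
Directly, an antiderivative of (5) sin(7*pi*u/4) is -20*cos(7*pi*u/4)/(7*pi); evaluating from 2 to 4: ∫_{2}^{4} (5) sin(7*pi*u/4) du = (20/(7*pi)) - (0) = 20/(7*pi).
Summing the pieces and multiplying by (1/4) gives b_7 = 1/pi.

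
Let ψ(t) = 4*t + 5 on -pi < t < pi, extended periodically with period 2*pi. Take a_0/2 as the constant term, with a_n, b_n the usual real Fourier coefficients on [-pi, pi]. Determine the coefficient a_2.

0

a_2 = 1/pi ∫_{-pi}^{pi} ψ(t) cos(2*t) dt.
Integrating by parts (boundary term plus one more integral), an antiderivative of (4*t + 5) cos(2*t) is 2*t*sin(2*t) + 5*sin(2*t)/2 + cos(2*t); evaluating from -pi to pi: ∫_{-pi}^{pi} (4*t + 5) cos(2*t) dt = (1) - (1) = 0.
Hence a_2 = (1/pi)·(0) = 0.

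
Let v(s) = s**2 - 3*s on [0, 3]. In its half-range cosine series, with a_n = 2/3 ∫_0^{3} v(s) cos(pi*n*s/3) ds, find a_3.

0

a_3 = 2/3 ∫_0^{3} (s**2 - 3*s) cos(pi*s) ds.
Integrating by parts twice (tabular method), an antiderivative of (s**2 - 3*s) cos(pi*s) is s**2*sin(pi*s)/pi - 3*s*sin(pi*s)/pi + 2*s*cos(pi*s)/pi**2 - 2*sin(pi*s)/pi**3 - 3*cos(pi*s)/pi**2; evaluating from 0 to 3: ∫_{0}^{3} (s**2 - 3*s) cos(pi*s) ds = (-3/pi**2) - (-3/pi**2) = 0.
Hence a_3 = (2/3)·(0) = 0.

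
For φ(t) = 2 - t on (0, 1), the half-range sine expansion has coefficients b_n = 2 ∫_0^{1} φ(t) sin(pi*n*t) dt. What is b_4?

1/(2*pi)

b_4 = 2 ∫_0^{1} (2 - t) sin(4*pi*t) dt.
Integrating by parts (boundary term plus one more integral), an antiderivative of (2 - t) sin(4*pi*t) is t*cos(4*pi*t)/(4*pi) - sin(4*pi*t)/(16*pi**2) - cos(4*pi*t)/(2*pi); evaluating from 0 to 1: ∫_{0}^{1} (2 - t) sin(4*pi*t) dt = (-1/(4*pi)) - (-1/(2*pi)) = 1/(4*pi).
Hence b_4 = 2·(1/(4*pi)) = 1/(2*pi).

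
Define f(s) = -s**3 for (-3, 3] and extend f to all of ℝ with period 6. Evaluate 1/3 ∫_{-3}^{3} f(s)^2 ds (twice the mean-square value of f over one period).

1458/7

1/3 ∫_{-3}^{3} f(s)^2 ds = 1/3 · (4374/7) = 1458/7.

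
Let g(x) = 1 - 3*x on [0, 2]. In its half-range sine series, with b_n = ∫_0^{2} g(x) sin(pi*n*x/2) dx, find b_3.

b_3 = ∫_0^{2} (1 - 3*x) sin(3*pi*x/2) dx.
Integrating by parts (boundary term plus one more integral), an antiderivative of (1 - 3*x) sin(3*pi*x/2) is 2*x*cos(3*pi*x/2)/pi - 4*sin(3*pi*x/2)/(3*pi**2) - 2*cos(3*pi*x/2)/(3*pi); evaluating from 0 to 2: ∫_{0}^{2} (1 - 3*x) sin(3*pi*x/2) dx = (-10/(3*pi)) - (-2/(3*pi)) = -8/(3*pi).
Hence b_3 = -8/(3*pi).

-8/(3*pi)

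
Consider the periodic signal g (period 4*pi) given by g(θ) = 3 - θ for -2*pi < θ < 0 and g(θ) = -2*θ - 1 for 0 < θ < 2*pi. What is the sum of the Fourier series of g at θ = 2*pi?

1 - pi

At θ = 2*pi the one-sided limits are g(2*pi^-) = -4*pi - 1 and g(2*pi^+) = 3 + 2*pi.
By Dirichlet's theorem the series converges to their average, [(-4*pi - 1) + (3 + 2*pi)]/2 = 1 - pi.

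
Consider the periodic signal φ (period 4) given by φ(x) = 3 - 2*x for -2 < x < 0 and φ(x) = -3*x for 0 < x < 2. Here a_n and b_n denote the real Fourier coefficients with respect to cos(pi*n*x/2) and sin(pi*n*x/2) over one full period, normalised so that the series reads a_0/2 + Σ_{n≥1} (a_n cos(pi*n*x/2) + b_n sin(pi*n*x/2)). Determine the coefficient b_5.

-16/(5*pi)

b_5 = 1/2 ∫_{-2}^{2} φ(x) sin(5*pi*x/2) dx.
Split the integral at the breakpoints.
Integrating by parts (boundary term plus one more integral), an antiderivative of (3 - 2*x) sin(5*pi*x/2) is 4*x*cos(5*pi*x/2)/(5*pi) - 8*sin(5*pi*x/2)/(25*pi**2) - 6*cos(5*pi*x/2)/(5*pi); evaluating from -2 to 0: ∫_{-2}^{0} (3 - 2*x) sin(5*pi*x/2) dx = (-6/(5*pi)) - (14/(5*pi)) = -4/pi.
Integrating by parts (boundary term plus one more integral), an antiderivative of (-3*x) sin(5*pi*x/2) is 6*x*cos(5*pi*x/2)/(5*pi) - 12*sin(5*pi*x/2)/(25*pi**2); evaluating from 0 to 2: ∫_{0}^{2} (-3*x) sin(5*pi*x/2) dx = (-12/(5*pi)) - (0) = -12/(5*pi).
Summing the pieces and multiplying by (1/2) gives b_5 = -16/(5*pi).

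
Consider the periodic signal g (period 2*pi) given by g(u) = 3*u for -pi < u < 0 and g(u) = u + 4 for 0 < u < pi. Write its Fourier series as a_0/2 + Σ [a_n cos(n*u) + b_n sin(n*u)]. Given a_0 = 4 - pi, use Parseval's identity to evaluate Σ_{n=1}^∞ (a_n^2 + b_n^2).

8 + 8*pi + 17*pi**2/6

Parseval: a_0^2/2 + Σ_{n≥1} (a_n^2+b_n^2) = 1/pi ∫_{-pi}^{pi} g(u)^2 du = 4*pi + 16 + 10*pi**2/3.
Subtract a_0^2/2 = (4 - pi)**2/2: Σ (a_n^2+b_n^2) = 8 + 8*pi + 17*pi**2/6.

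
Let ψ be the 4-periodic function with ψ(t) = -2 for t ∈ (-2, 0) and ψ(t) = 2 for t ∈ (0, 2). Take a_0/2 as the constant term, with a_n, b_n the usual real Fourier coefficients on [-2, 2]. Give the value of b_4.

0

b_4 = 1/2 ∫_{-2}^{2} ψ(t) sin(2*pi*t) dt.
ψ is odd and sin(2*pi*t) is odd, so the integrand is even and b_4 = ∫_0^{2} ψ(t) sin(2*pi*t) dt.
Directly, an antiderivative of (2) sin(2*pi*t) is -cos(2*pi*t)/pi; evaluating from 0 to 2: ∫_{0}^{2} (2) sin(2*pi*t) dt = (-1/pi) - (-1/pi) = 0.
Hence b_4 = 0.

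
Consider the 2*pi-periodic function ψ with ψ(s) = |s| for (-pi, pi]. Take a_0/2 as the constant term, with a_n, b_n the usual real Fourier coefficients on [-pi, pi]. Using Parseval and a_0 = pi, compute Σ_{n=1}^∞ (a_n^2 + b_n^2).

Parseval: a_0^2/2 + Σ_{n≥1} (a_n^2+b_n^2) = 1/pi ∫_{-pi}^{pi} ψ(s)^2 ds = 2*pi**2/3.
Subtract a_0^2/2 = pi**2/2: Σ (a_n^2+b_n^2) = pi**2/6.

pi**2/6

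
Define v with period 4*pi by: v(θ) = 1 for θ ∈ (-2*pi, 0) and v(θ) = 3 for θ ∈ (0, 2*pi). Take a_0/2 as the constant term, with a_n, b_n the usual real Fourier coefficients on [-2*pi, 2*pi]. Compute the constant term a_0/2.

a_0 = (1/(2*pi)) ∫_{-2*pi}^{2*pi} v(θ) dθ = (1/(2*pi)) · (8*pi) = 4.
So the constant term a_0/2 = 2.

2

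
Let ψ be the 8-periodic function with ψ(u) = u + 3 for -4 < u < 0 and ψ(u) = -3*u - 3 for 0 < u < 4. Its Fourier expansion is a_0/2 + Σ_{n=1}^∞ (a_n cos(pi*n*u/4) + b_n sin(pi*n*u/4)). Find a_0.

-8

a_0 = 1/4 ∫_{-4}^{4} ψ(u) du = 1/4 · (-32) = -8.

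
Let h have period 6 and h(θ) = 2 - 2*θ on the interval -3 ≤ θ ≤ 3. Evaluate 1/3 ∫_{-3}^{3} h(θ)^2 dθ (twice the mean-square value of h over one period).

1/3 ∫_{-3}^{3} h(θ)^2 dθ = 1/3 · (96) = 32.

32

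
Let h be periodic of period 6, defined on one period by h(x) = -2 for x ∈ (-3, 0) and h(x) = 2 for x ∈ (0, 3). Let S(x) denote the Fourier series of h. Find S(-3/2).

-2

h is continuous at x = -3/2 with value -2, so the series converges to -2 there.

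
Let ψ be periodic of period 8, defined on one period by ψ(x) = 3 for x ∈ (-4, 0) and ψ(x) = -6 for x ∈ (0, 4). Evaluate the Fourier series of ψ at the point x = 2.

-6

ψ is continuous at x = 2 with value -6, so the series converges to -6 there.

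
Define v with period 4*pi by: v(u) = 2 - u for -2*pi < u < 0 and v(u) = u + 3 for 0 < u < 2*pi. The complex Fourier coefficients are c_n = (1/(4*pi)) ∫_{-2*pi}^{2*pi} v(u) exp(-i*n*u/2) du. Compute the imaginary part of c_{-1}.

Since v is real-valued, Im(c_{-1}) = -(1/(4*pi)) ∫_{-2*pi}^{2*pi} v(u) sin(-u/2) du = b_{1}/2.
Split the integral at the breakpoints.
Integrating by parts (boundary term plus one more integral), an antiderivative of (2 - u) sin(-u/2) is -2*u*cos(u/2) + 4*sin(u/2) + 4*cos(u/2); evaluating from -2*pi to 0: ∫_{-2*pi}^{0} (2 - u) sin(-u/2) du = (4) - (-4*pi - 4) = 8 + 4*pi.
Integrating by parts (boundary term plus one more integral), an antiderivative of (u + 3) sin(-u/2) is 2*u*cos(u/2) - 4*sin(u/2) + 6*cos(u/2); evaluating from 0 to 2*pi: ∫_{0}^{2*pi} (u + 3) sin(-u/2) du = (-4*pi - 6) - (6) = -4*pi - 12.
So ∫_{-2*pi}^{2*pi} v(u) sin(-u/2) du = -4.
Hence Im(c_{-1}) = (-1/(4*pi))·(-4) = 1/pi.

1/pi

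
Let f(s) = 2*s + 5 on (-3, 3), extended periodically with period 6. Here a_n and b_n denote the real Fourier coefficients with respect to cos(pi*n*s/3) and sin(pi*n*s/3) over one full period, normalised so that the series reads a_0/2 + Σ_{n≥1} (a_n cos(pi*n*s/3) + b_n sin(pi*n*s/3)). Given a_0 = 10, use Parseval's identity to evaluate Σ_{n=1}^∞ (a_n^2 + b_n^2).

Parseval: a_0^2/2 + Σ_{n≥1} (a_n^2+b_n^2) = 1/3 ∫_{-3}^{3} f(s)^2 ds = 74.
Subtract a_0^2/2 = 50: Σ (a_n^2+b_n^2) = 24.

24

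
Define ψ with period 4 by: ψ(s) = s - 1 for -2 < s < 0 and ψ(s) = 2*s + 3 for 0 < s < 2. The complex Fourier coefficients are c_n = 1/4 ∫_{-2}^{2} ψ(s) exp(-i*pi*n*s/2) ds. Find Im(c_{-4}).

Since ψ is real-valued, Im(c_{-4}) = -1/4 ∫_{-2}^{2} ψ(s) sin(-2*pi*s) ds = b_{4}/2.
Split the integral at the breakpoints.
Integrating by parts (boundary term plus one more integral), an antiderivative of (s - 1) sin(-2*pi*s) is s*cos(2*pi*s)/(2*pi) - sin(2*pi*s)/(4*pi**2) - cos(2*pi*s)/(2*pi); evaluating from -2 to 0: ∫_{-2}^{0} (s - 1) sin(-2*pi*s) ds = (-1/(2*pi)) - (-3/(2*pi)) = 1/pi.
Integrating by parts (boundary term plus one more integral), an antiderivative of (2*s + 3) sin(-2*pi*s) is s*cos(2*pi*s)/pi - sin(2*pi*s)/(2*pi**2) + 3*cos(2*pi*s)/(2*pi); evaluating from 0 to 2: ∫_{0}^{2} (2*s + 3) sin(-2*pi*s) ds = (7/(2*pi)) - (3/(2*pi)) = 2/pi.
So ∫_{-2}^{2} ψ(s) sin(-2*pi*s) ds = 3/pi.
Hence Im(c_{-4}) = (-1/4)·(3/pi) = -3/(4*pi).

-3/(4*pi)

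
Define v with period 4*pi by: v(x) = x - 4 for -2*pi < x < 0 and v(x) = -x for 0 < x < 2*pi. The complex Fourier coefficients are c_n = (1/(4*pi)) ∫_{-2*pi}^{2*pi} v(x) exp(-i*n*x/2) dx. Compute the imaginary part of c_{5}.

Since v is real-valued, Im(c_{5}) = -(1/(4*pi)) ∫_{-2*pi}^{2*pi} v(x) sin(5*x/2) dx = -b_{5}/2.
Split the integral at the breakpoints.
Integrating by parts (boundary term plus one more integral), an antiderivative of (x - 4) sin(5*x/2) is -2*x*cos(5*x/2)/5 + 4*sin(5*x/2)/25 + 8*cos(5*x/2)/5; evaluating from -2*pi to 0: ∫_{-2*pi}^{0} (x - 4) sin(5*x/2) dx = (8/5) - (-4*pi/5 - 8/5) = 4*pi/5 + 16/5.
Integrating by parts (boundary term plus one more integral), an antiderivative of (-x) sin(5*x/2) is 2*x*cos(5*x/2)/5 - 4*sin(5*x/2)/25; evaluating from 0 to 2*pi: ∫_{0}^{2*pi} (-x) sin(5*x/2) dx = (-4*pi/5) - (0) = -4*pi/5.
So ∫_{-2*pi}^{2*pi} v(x) sin(5*x/2) dx = 16/5.
Hence Im(c_{5}) = (-1/(4*pi))·(16/5) = -4/(5*pi).

-4/(5*pi)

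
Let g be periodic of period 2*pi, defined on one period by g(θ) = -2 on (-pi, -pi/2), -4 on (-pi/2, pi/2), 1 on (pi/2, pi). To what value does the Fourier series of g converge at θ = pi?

At θ = pi the one-sided limits are g(pi^-) = 1 and g(pi^+) = -2.
By Dirichlet's theorem the series converges to their average, [(1) + (-2)]/2 = -1/2.

-1/2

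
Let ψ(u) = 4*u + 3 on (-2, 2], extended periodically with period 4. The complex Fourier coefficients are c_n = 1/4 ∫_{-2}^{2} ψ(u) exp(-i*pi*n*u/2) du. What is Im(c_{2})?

4/pi

Since ψ is real-valued, Im(c_{2}) = -1/4 ∫_{-2}^{2} ψ(u) sin(pi*u) du = -b_{2}/2.
Integrating by parts (boundary term plus one more integral), an antiderivative of (4*u + 3) sin(pi*u) is -4*u*cos(pi*u)/pi + 4*sin(pi*u)/pi**2 - 3*cos(pi*u)/pi; evaluating from -2 to 2: ∫_{-2}^{2} (4*u + 3) sin(pi*u) du = (-11/pi) - (5/pi) = -16/pi.
Hence Im(c_{2}) = (-1/4)·(-16/pi) = 4/pi.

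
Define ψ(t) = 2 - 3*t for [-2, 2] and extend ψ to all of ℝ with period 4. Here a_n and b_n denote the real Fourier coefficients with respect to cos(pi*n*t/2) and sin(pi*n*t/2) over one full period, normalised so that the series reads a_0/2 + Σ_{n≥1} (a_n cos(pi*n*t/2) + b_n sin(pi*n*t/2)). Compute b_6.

2/pi

b_6 = 1/2 ∫_{-2}^{2} ψ(t) sin(3*pi*t) dt.
Integrating by parts (boundary term plus one more integral), an antiderivative of (2 - 3*t) sin(3*pi*t) is t*cos(3*pi*t)/pi - sin(3*pi*t)/(3*pi**2) - 2*cos(3*pi*t)/(3*pi); evaluating from -2 to 2: ∫_{-2}^{2} (2 - 3*t) sin(3*pi*t) dt = (4/(3*pi)) - (-8/(3*pi)) = 4/pi.
Hence b_6 = (1/2)·(4/pi) = 2/pi.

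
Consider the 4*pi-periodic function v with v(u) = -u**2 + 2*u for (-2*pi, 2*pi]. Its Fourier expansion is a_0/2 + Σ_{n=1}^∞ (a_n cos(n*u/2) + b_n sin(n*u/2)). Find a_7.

16/49

a_7 = (1/(2*pi)) ∫_{-2*pi}^{2*pi} v(u) cos(7*u/2) du.
Integrating by parts twice (tabular method), an antiderivative of (-u**2 + 2*u) cos(7*u/2) is -2*u**2*sin(7*u/2)/7 + 4*u*sin(7*u/2)/7 - 8*u*cos(7*u/2)/49 + 16*sin(7*u/2)/343 + 8*cos(7*u/2)/49; evaluating from -2*pi to 2*pi: ∫_{-2*pi}^{2*pi} (-u**2 + 2*u) cos(7*u/2) du = (-8/49 + 16*pi/49) - (-16*pi/49 - 8/49) = 32*pi/49.
Hence a_7 = (1/(2*pi))·(32*pi/49) = 16/49.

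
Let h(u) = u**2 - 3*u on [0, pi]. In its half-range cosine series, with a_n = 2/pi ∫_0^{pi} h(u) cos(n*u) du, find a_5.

a_5 = 2/pi ∫_0^{pi} (u**2 - 3*u) cos(5*u) du.
Integrating by parts twice (tabular method), an antiderivative of (u**2 - 3*u) cos(5*u) is u**2*sin(5*u)/5 - 3*u*sin(5*u)/5 + 2*u*cos(5*u)/25 - 2*sin(5*u)/125 - 3*cos(5*u)/25; evaluating from 0 to pi: ∫_{0}^{pi} (u**2 - 3*u) cos(5*u) du = (3/25 - 2*pi/25) - (-3/25) = 6/25 - 2*pi/25.
Hence a_5 = (2/pi)·(6/25 - 2*pi/25) = 4*(3 - pi)/(25*pi).

4*(3 - pi)/(25*pi)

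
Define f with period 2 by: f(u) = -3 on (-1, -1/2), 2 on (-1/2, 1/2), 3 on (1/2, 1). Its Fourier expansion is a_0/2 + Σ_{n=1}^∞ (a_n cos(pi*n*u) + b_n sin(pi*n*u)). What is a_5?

a_5 = ∫_{-1}^{1} f(u) cos(5*pi*u) du.
Split the integral at the breakpoints.
Directly, an antiderivative of (-3) cos(5*pi*u) is -3*sin(5*pi*u)/(5*pi); evaluating from -1 to -1/2: ∫_{-1}^{-1/2} (-3) cos(5*pi*u) du = (3/(5*pi)) - (0) = 3/(5*pi).
Directly, an antiderivative of (2) cos(5*pi*u) is 2*sin(5*pi*u)/(5*pi); evaluating from -1/2 to 1/2: ∫_{-1/2}^{1/2} (2) cos(5*pi*u) du = (2/(5*pi)) - (-2/(5*pi)) = 4/(5*pi).
Directly, an antiderivative of (3) cos(5*pi*u) is 3*sin(5*pi*u)/(5*pi); evaluating from 1/2 to 1: ∫_{1/2}^{1} (3) cos(5*pi*u) du = (0) - (3/(5*pi)) = -3/(5*pi).
Summing the pieces gives a_5 = 4/(5*pi).

4/(5*pi)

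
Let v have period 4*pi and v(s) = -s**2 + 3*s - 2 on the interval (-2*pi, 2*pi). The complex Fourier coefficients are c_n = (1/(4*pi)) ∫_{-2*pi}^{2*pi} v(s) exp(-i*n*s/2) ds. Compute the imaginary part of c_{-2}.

Since v is real-valued, Im(c_{-2}) = -(1/(4*pi)) ∫_{-2*pi}^{2*pi} v(s) sin(-s) ds = b_{2}/2.
Integrating by parts twice (tabular method), an antiderivative of (-s**2 + 3*s - 2) sin(-s) is -s**2*cos(s) + 2*s*sin(s) + 3*s*cos(s) - 3*sin(s); evaluating from -2*pi to 2*pi: ∫_{-2*pi}^{2*pi} (-s**2 + 3*s - 2) sin(-s) ds = (2*pi*(3 - 2*pi)) - (-2*pi*(3 + 2*pi)) = 12*pi.
Hence Im(c_{-2}) = (-1/(4*pi))·(12*pi) = -3.

-3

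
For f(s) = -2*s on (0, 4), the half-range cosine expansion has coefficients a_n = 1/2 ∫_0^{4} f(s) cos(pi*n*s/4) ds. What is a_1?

a_1 = 1/2 ∫_0^{4} (-2*s) cos(pi*s/4) ds.
Integrating by parts (boundary term plus one more integral), an antiderivative of (-2*s) cos(pi*s/4) is -8*s*sin(pi*s/4)/pi - 32*cos(pi*s/4)/pi**2; evaluating from 0 to 4: ∫_{0}^{4} (-2*s) cos(pi*s/4) ds = (32/pi**2) - (-32/pi**2) = 64/pi**2.
Hence a_1 = (1/2)·(64/pi**2) = 32/pi**2.

32/pi**2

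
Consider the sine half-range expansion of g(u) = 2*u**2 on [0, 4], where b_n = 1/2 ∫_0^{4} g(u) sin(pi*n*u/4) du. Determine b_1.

b_1 = 1/2 ∫_0^{4} (2*u**2) sin(pi*u/4) du.
Integrating by parts twice (tabular method), an antiderivative of (2*u**2) sin(pi*u/4) is -8*u**2*cos(pi*u/4)/pi + 64*u*sin(pi*u/4)/pi**2 + 256*cos(pi*u/4)/pi**3; evaluating from 0 to 4: ∫_{0}^{4} (2*u**2) sin(pi*u/4) du = (-256/pi**3 + 128/pi) - (256/pi**3) = -512/pi**3 + 128/pi.
Hence b_1 = (1/2)·(-512/pi**3 + 128/pi) = -256/pi**3 + 64/pi.

-256/pi**3 + 64/pi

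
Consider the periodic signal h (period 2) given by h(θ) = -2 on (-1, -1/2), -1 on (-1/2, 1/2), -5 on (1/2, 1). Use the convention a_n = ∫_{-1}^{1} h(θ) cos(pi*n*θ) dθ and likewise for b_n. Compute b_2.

b_2 = ∫_{-1}^{1} h(θ) sin(2*pi*θ) dθ.
Split the integral at the breakpoints.
Directly, an antiderivative of (-2) sin(2*pi*θ) is cos(2*pi*θ)/pi; evaluating from -1 to -1/2: ∫_{-1}^{-1/2} (-2) sin(2*pi*θ) dθ = (-1/pi) - (1/pi) = -2/pi.
Directly, an antiderivative of (-1) sin(2*pi*θ) is cos(2*pi*θ)/(2*pi); evaluating from -1/2 to 1/2: ∫_{-1/2}^{1/2} (-1) sin(2*pi*θ) dθ = (-1/(2*pi)) - (-1/(2*pi)) = 0.
Directly, an antiderivative of (-5) sin(2*pi*θ) is 5*cos(2*pi*θ)/(2*pi); evaluating from 1/2 to 1: ∫_{1/2}^{1} (-5) sin(2*pi*θ) dθ = (5/(2*pi)) - (-5/(2*pi)) = 5/pi.
Summing the pieces gives b_2 = 3/pi.

3/pi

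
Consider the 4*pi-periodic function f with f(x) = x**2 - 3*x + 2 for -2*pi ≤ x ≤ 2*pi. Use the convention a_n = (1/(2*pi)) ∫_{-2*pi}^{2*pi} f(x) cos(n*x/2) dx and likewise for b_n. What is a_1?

-16

a_1 = (1/(2*pi)) ∫_{-2*pi}^{2*pi} f(x) cos(x/2) dx.
Integrating by parts twice (tabular method), an antiderivative of (x**2 - 3*x + 2) cos(x/2) is 2*x**2*sin(x/2) - 6*x*sin(x/2) + 8*x*cos(x/2) - 12*sin(x/2) - 12*cos(x/2); evaluating from -2*pi to 2*pi: ∫_{-2*pi}^{2*pi} (x**2 - 3*x + 2) cos(x/2) dx = (12 - 16*pi) - (12 + 16*pi) = -32*pi.
Hence a_1 = (1/(2*pi))·(-32*pi) = -16.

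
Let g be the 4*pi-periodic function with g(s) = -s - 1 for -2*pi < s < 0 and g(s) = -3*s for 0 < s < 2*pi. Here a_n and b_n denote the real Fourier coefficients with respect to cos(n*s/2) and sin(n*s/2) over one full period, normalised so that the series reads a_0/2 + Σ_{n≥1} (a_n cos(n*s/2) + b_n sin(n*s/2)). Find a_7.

a_7 = (1/(2*pi)) ∫_{-2*pi}^{2*pi} g(s) cos(7*s/2) ds.
Split the integral at the breakpoints.
Integrating by parts (boundary term plus one more integral), an antiderivative of (-s - 1) cos(7*s/2) is -2*s*sin(7*s/2)/7 - 2*sin(7*s/2)/7 - 4*cos(7*s/2)/49; evaluating from -2*pi to 0: ∫_{-2*pi}^{0} (-s - 1) cos(7*s/2) ds = (-4/49) - (4/49) = -8/49.
Integrating by parts (boundary term plus one more integral), an antiderivative of (-3*s) cos(7*s/2) is -6*s*sin(7*s/2)/7 - 12*cos(7*s/2)/49; evaluating from 0 to 2*pi: ∫_{0}^{2*pi} (-3*s) cos(7*s/2) ds = (12/49) - (-12/49) = 24/49.
Summing the pieces and multiplying by (1/(2*pi)) gives a_7 = 8/(49*pi).

8/(49*pi)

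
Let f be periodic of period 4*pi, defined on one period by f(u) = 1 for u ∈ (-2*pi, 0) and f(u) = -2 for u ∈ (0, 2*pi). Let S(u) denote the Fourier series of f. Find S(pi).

-2

f is continuous at u = pi with value -2, so the series converges to -2 there.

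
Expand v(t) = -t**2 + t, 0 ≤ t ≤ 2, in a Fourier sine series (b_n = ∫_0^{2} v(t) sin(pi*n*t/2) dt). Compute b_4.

b_4 = ∫_0^{2} (-t**2 + t) sin(2*pi*t) dt.
Integrating by parts twice (tabular method), an antiderivative of (-t**2 + t) sin(2*pi*t) is t**2*cos(2*pi*t)/(2*pi) - t*sin(2*pi*t)/(2*pi**2) - t*cos(2*pi*t)/(2*pi) + sin(2*pi*t)/(4*pi**2) - cos(2*pi*t)/(4*pi**3); evaluating from 0 to 2: ∫_{0}^{2} (-t**2 + t) sin(2*pi*t) dt = ((-1/4 + pi**2)/pi**3) - (-1/(4*pi**3)) = 1/pi.
Hence b_4 = 1/pi.

1/pi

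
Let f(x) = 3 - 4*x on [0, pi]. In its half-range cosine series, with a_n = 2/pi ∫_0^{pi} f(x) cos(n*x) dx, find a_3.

a_3 = 2/pi ∫_0^{pi} (3 - 4*x) cos(3*x) dx.
Integrating by parts (boundary term plus one more integral), an antiderivative of (3 - 4*x) cos(3*x) is -4*x*sin(3*x)/3 + sin(3*x) - 4*cos(3*x)/9; evaluating from 0 to pi: ∫_{0}^{pi} (3 - 4*x) cos(3*x) dx = (4/9) - (-4/9) = 8/9.
Hence a_3 = (2/pi)·(8/9) = 16/(9*pi).

16/(9*pi)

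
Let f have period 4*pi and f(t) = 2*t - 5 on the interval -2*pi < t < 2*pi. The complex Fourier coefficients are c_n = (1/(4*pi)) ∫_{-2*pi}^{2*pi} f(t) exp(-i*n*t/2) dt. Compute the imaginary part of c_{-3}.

4/3

Since f is real-valued, Im(c_{-3}) = -(1/(4*pi)) ∫_{-2*pi}^{2*pi} f(t) sin(-3*t/2) dt = b_{3}/2.
Integrating by parts (boundary term plus one more integral), an antiderivative of (2*t - 5) sin(-3*t/2) is 4*t*cos(3*t/2)/3 - 8*sin(3*t/2)/9 - 10*cos(3*t/2)/3; evaluating from -2*pi to 2*pi: ∫_{-2*pi}^{2*pi} (2*t - 5) sin(-3*t/2) dt = (10/3 - 8*pi/3) - (10/3 + 8*pi/3) = -16*pi/3.
Hence Im(c_{-3}) = (-1/(4*pi))·(-16*pi/3) = 4/3.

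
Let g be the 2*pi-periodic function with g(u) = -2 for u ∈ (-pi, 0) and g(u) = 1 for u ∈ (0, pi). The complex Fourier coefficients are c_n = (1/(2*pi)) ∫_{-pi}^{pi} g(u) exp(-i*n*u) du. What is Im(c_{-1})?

3/pi

Since g is real-valued, Im(c_{-1}) = -(1/(2*pi)) ∫_{-pi}^{pi} g(u) sin(-u) du = b_{1}/2.
Split the integral at the breakpoints.
Directly, an antiderivative of (-2) sin(-u) is -2*cos(u); evaluating from -pi to 0: ∫_{-pi}^{0} (-2) sin(-u) du = (-2) - (2) = -4.
Directly, an antiderivative of (1) sin(-u) is cos(u); evaluating from 0 to pi: ∫_{0}^{pi} (1) sin(-u) du = (-1) - (1) = -2.
So ∫_{-pi}^{pi} g(u) sin(-u) du = -6.
Hence Im(c_{-1}) = (-1/(2*pi))·(-6) = 3/pi.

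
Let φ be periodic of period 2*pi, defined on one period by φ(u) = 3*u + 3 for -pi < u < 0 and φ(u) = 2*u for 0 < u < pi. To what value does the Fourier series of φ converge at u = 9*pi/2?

pi

u = 9*pi/2 differs from u = pi/2 by 2 full period(s), and the series is 2*pi-periodic.
φ is continuous at u = pi/2 with value pi, so the series converges to pi there.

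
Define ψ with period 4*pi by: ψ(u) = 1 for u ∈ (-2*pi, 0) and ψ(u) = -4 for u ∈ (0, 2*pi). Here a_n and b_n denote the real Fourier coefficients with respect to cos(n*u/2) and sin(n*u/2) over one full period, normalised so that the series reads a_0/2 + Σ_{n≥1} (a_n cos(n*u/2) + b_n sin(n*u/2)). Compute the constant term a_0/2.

a_0 = (1/(2*pi)) ∫_{-2*pi}^{2*pi} ψ(u) du = (1/(2*pi)) · (-6*pi) = -3.
So the constant term a_0/2 = -3/2.

-3/2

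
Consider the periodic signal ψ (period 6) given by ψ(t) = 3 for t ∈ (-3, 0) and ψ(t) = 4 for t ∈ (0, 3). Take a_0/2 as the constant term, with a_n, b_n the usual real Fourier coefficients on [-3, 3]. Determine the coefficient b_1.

b_1 = 1/3 ∫_{-3}^{3} ψ(t) sin(pi*t/3) dt.
Split the integral at the breakpoints.
Directly, an antiderivative of (3) sin(pi*t/3) is -9*cos(pi*t/3)/pi; evaluating from -3 to 0: ∫_{-3}^{0} (3) sin(pi*t/3) dt = (-9/pi) - (9/pi) = -18/pi.
Directly, an antiderivative of (4) sin(pi*t/3) is -12*cos(pi*t/3)/pi; evaluating from 0 to 3: ∫_{0}^{3} (4) sin(pi*t/3) dt = (12/pi) - (-12/pi) = 24/pi.
Summing the pieces and multiplying by (1/3) gives b_1 = 2/pi.

2/pi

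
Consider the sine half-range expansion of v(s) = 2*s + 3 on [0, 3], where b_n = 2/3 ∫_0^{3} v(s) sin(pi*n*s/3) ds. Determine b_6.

-2/pi

b_6 = 2/3 ∫_0^{3} (2*s + 3) sin(2*pi*s) ds.
Integrating by parts (boundary term plus one more integral), an antiderivative of (2*s + 3) sin(2*pi*s) is -s*cos(2*pi*s)/pi + sin(2*pi*s)/(2*pi**2) - 3*cos(2*pi*s)/(2*pi); evaluating from 0 to 3: ∫_{0}^{3} (2*s + 3) sin(2*pi*s) ds = (-9/(2*pi)) - (-3/(2*pi)) = -3/pi.
Hence b_6 = (2/3)·(-3/pi) = -2/pi.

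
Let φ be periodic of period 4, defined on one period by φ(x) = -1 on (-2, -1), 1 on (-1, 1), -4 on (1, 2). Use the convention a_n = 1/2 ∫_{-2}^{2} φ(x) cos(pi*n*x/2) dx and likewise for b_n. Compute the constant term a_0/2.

a_0 = 1/2 ∫_{-2}^{2} φ(x) dx = 1/2 · (-3) = -3/2.
So the constant term a_0/2 = -3/4.

-3/4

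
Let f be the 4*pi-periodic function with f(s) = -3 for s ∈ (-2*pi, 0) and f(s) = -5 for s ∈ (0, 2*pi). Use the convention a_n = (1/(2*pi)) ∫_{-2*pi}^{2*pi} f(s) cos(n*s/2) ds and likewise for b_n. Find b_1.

b_1 = (1/(2*pi)) ∫_{-2*pi}^{2*pi} f(s) sin(s/2) ds.
Split the integral at the breakpoints.
Directly, an antiderivative of (-3) sin(s/2) is 6*cos(s/2); evaluating from -2*pi to 0: ∫_{-2*pi}^{0} (-3) sin(s/2) ds = (6) - (-6) = 12.
Directly, an antiderivative of (-5) sin(s/2) is 10*cos(s/2); evaluating from 0 to 2*pi: ∫_{0}^{2*pi} (-5) sin(s/2) ds = (-10) - (10) = -20.
Summing the pieces and multiplying by (1/(2*pi)) gives b_1 = -4/pi.

-4/pi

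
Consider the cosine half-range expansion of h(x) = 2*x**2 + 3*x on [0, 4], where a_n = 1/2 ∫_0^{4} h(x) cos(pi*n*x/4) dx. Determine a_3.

a_3 = 1/2 ∫_0^{4} (2*x**2 + 3*x) cos(3*pi*x/4) dx.
Integrating by parts twice (tabular method), an antiderivative of (2*x**2 + 3*x) cos(3*pi*x/4) is 8*x**2*sin(3*pi*x/4)/(3*pi) + 4*x*sin(3*pi*x/4)/pi + 64*x*cos(3*pi*x/4)/(9*pi**2) - 256*sin(3*pi*x/4)/(27*pi**3) + 16*cos(3*pi*x/4)/(3*pi**2); evaluating from 0 to 4: ∫_{0}^{4} (2*x**2 + 3*x) cos(3*pi*x/4) dx = (-304/(9*pi**2)) - (16/(3*pi**2)) = -352/(9*pi**2).
Hence a_3 = (1/2)·(-352/(9*pi**2)) = -176/(9*pi**2).

-176/(9*pi**2)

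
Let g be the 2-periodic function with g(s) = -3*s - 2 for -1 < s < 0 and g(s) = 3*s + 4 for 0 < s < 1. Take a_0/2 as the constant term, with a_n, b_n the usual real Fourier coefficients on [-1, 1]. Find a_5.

a_5 = ∫_{-1}^{1} g(s) cos(5*pi*s) ds.
Split the integral at the breakpoints.
Integrating by parts (boundary term plus one more integral), an antiderivative of (-3*s - 2) cos(5*pi*s) is -3*s*sin(5*pi*s)/(5*pi) - 2*sin(5*pi*s)/(5*pi) - 3*cos(5*pi*s)/(25*pi**2); evaluating from -1 to 0: ∫_{-1}^{0} (-3*s - 2) cos(5*pi*s) ds = (-3/(25*pi**2)) - (3/(25*pi**2)) = -6/(25*pi**2).
Integrating by parts (boundary term plus one more integral), an antiderivative of (3*s + 4) cos(5*pi*s) is 3*s*sin(5*pi*s)/(5*pi) + 4*sin(5*pi*s)/(5*pi) + 3*cos(5*pi*s)/(25*pi**2); evaluating from 0 to 1: ∫_{0}^{1} (3*s + 4) cos(5*pi*s) ds = (-3/(25*pi**2)) - (3/(25*pi**2)) = -6/(25*pi**2).
Summing the pieces gives a_5 = -12/(25*pi**2).

-12/(25*pi**2)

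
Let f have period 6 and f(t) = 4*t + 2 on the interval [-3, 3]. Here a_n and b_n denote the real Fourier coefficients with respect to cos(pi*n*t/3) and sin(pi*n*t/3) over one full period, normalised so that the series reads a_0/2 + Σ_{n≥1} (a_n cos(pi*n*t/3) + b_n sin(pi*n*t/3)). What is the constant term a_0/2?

a_0 = 1/3 ∫_{-3}^{3} f(t) dt = 1/3 · (12) = 4.
So the constant term a_0/2 = 2.

2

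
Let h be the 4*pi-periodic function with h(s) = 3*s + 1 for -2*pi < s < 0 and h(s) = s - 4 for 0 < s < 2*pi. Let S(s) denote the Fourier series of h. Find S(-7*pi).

s = -7*pi differs from s = pi by -2 full period(s), and the series is 4*pi-periodic.
h is continuous at s = pi with value -4 + pi, so the series converges to -4 + pi there.

-4 + pi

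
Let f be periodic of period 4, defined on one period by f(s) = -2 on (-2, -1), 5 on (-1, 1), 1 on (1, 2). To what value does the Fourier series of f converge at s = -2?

-1/2

At s = -2 the one-sided limits are f(-2^-) = 1 and f(-2^+) = -2.
By Dirichlet's theorem the series converges to their average, [(1) + (-2)]/2 = -1/2.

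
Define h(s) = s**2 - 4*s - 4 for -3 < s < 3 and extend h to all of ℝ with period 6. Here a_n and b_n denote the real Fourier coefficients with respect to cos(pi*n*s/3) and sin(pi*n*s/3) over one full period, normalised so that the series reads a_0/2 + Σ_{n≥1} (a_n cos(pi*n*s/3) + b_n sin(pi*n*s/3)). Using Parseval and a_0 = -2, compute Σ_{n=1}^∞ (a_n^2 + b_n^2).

552/5

Parseval: a_0^2/2 + Σ_{n≥1} (a_n^2+b_n^2) = 1/3 ∫_{-3}^{3} h(s)^2 ds = 562/5.
Subtract a_0^2/2 = 2: Σ (a_n^2+b_n^2) = 552/5.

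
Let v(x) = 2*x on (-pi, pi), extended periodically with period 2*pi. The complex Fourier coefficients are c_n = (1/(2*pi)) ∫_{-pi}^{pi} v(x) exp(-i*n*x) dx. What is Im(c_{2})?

1

Since v is real-valued, Im(c_{2}) = -(1/(2*pi)) ∫_{-pi}^{pi} v(x) sin(2*x) dx = -b_{2}/2.
v is odd and sin(2*x) is odd, so the integrand is even: ∫_{-pi}^{pi} v(x) sin(2*x) dx = 2∫_0^{pi} v(x) sin(2*x) dx.
Integrating by parts (boundary term plus one more integral), an antiderivative of (2*x) sin(2*x) is -x*cos(2*x) + sin(2*x)/2; evaluating from 0 to pi: ∫_{0}^{pi} (2*x) sin(2*x) dx = (-pi) - (0) = -pi.
So ∫_{-pi}^{pi} v(x) sin(2*x) dx = -2*pi.
Hence Im(c_{2}) = (-1/(2*pi))·(-2*pi) = 1.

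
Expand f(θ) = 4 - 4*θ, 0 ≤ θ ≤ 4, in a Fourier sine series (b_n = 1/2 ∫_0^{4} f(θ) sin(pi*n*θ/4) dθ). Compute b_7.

-16/(7*pi)

b_7 = 1/2 ∫_0^{4} (4 - 4*θ) sin(7*pi*θ/4) dθ.
Integrating by parts (boundary term plus one more integral), an antiderivative of (4 - 4*θ) sin(7*pi*θ/4) is 16*θ*cos(7*pi*θ/4)/(7*pi) - 64*sin(7*pi*θ/4)/(49*pi**2) - 16*cos(7*pi*θ/4)/(7*pi); evaluating from 0 to 4: ∫_{0}^{4} (4 - 4*θ) sin(7*pi*θ/4) dθ = (-48/(7*pi)) - (-16/(7*pi)) = -32/(7*pi).
Hence b_7 = (1/2)·(-32/(7*pi)) = -16/(7*pi).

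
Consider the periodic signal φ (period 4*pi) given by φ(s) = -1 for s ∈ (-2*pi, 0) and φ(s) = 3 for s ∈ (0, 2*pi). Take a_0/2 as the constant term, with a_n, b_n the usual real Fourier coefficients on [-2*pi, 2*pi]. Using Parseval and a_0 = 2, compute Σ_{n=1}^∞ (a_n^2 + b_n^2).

8

Parseval: a_0^2/2 + Σ_{n≥1} (a_n^2+b_n^2) = (1/(2*pi)) ∫_{-2*pi}^{2*pi} φ(s)^2 ds = 10.
Subtract a_0^2/2 = 2: Σ (a_n^2+b_n^2) = 8.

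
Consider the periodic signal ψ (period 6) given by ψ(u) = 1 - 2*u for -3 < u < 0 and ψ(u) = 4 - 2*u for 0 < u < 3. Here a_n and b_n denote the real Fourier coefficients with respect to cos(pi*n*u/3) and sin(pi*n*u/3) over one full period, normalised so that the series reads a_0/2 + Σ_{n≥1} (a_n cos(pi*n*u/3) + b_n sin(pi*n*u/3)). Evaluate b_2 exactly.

6/pi

b_2 = 1/3 ∫_{-3}^{3} ψ(u) sin(2*pi*u/3) du.
Split the integral at the breakpoints.
Integrating by parts (boundary term plus one more integral), an antiderivative of (1 - 2*u) sin(2*pi*u/3) is 3*u*cos(2*pi*u/3)/pi - 9*sin(2*pi*u/3)/(2*pi**2) - 3*cos(2*pi*u/3)/(2*pi); evaluating from -3 to 0: ∫_{-3}^{0} (1 - 2*u) sin(2*pi*u/3) du = (-3/(2*pi)) - (-21/(2*pi)) = 9/pi.
Integrating by parts (boundary term plus one more integral), an antiderivative of (4 - 2*u) sin(2*pi*u/3) is 3*u*cos(2*pi*u/3)/pi - 9*sin(2*pi*u/3)/(2*pi**2) - 6*cos(2*pi*u/3)/pi; evaluating from 0 to 3: ∫_{0}^{3} (4 - 2*u) sin(2*pi*u/3) du = (3/pi) - (-6/pi) = 9/pi.
Summing the pieces and multiplying by (1/3) gives b_2 = 6/pi.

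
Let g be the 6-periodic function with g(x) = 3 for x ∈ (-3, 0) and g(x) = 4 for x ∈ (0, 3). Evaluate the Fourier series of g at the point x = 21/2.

3

x = 21/2 differs from x = -3/2 by 2 full period(s), and the series is 6-periodic.
g is continuous at x = -3/2 with value 3, so the series converges to 3 there.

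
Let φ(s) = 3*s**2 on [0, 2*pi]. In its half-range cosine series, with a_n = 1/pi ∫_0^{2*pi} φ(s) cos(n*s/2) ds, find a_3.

-16/3

a_3 = 1/pi ∫_0^{2*pi} (3*s**2) cos(3*s/2) ds.
Integrating by parts twice (tabular method), an antiderivative of (3*s**2) cos(3*s/2) is 2*s**2*sin(3*s/2) + 8*s*cos(3*s/2)/3 - 16*sin(3*s/2)/9; evaluating from 0 to 2*pi: ∫_{0}^{2*pi} (3*s**2) cos(3*s/2) ds = (-16*pi/3) - (0) = -16*pi/3.
Hence a_3 = (1/pi)·(-16*pi/3) = -16/3.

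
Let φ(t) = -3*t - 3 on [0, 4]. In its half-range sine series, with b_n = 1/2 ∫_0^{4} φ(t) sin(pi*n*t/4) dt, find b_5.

-36/(5*pi)

b_5 = 1/2 ∫_0^{4} (-3*t - 3) sin(5*pi*t/4) dt.
Integrating by parts (boundary term plus one more integral), an antiderivative of (-3*t - 3) sin(5*pi*t/4) is 12*t*cos(5*pi*t/4)/(5*pi) - 48*sin(5*pi*t/4)/(25*pi**2) + 12*cos(5*pi*t/4)/(5*pi); evaluating from 0 to 4: ∫_{0}^{4} (-3*t - 3) sin(5*pi*t/4) dt = (-12/pi) - (12/(5*pi)) = -72/(5*pi).
Hence b_5 = (1/2)·(-72/(5*pi)) = -36/(5*pi).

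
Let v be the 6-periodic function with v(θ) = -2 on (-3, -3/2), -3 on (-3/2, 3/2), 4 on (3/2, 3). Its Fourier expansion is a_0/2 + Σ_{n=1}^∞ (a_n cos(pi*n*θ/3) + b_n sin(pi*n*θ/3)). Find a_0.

-2

a_0 = 1/3 ∫_{-3}^{3} v(θ) dθ = 1/3 · (-6) = -2.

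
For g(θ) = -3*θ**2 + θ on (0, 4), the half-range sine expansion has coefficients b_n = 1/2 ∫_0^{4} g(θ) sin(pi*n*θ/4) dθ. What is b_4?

b_4 = 1/2 ∫_0^{4} (-3*θ**2 + θ) sin(pi*θ) dθ.
Integrating by parts twice (tabular method), an antiderivative of (-3*θ**2 + θ) sin(pi*θ) is 3*θ**2*cos(pi*θ)/pi - 6*θ*sin(pi*θ)/pi**2 - θ*cos(pi*θ)/pi + sin(pi*θ)/pi**2 - 6*cos(pi*θ)/pi**3; evaluating from 0 to 4: ∫_{0}^{4} (-3*θ**2 + θ) sin(pi*θ) dθ = (-6/pi**3 + 44/pi) - (-6/pi**3) = 44/pi.
Hence b_4 = (1/2)·(44/pi) = 22/pi.

22/pi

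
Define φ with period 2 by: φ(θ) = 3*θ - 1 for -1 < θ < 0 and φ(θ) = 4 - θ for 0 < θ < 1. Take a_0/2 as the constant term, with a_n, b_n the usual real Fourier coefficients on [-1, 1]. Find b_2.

b_2 = ∫_{-1}^{1} φ(θ) sin(2*pi*θ) dθ.
Split the integral at the breakpoints.
Integrating by parts (boundary term plus one more integral), an antiderivative of (3*θ - 1) sin(2*pi*θ) is -3*θ*cos(2*pi*θ)/(2*pi) + 3*sin(2*pi*θ)/(4*pi**2) + cos(2*pi*θ)/(2*pi); evaluating from -1 to 0: ∫_{-1}^{0} (3*θ - 1) sin(2*pi*θ) dθ = (1/(2*pi)) - (2/pi) = -3/(2*pi).
Integrating by parts (boundary term plus one more integral), an antiderivative of (4 - θ) sin(2*pi*θ) is θ*cos(2*pi*θ)/(2*pi) - sin(2*pi*θ)/(4*pi**2) - 2*cos(2*pi*θ)/pi; evaluating from 0 to 1: ∫_{0}^{1} (4 - θ) sin(2*pi*θ) dθ = (-3/(2*pi)) - (-2/pi) = 1/(2*pi).
Summing the pieces gives b_2 = -1/pi.

-1/pi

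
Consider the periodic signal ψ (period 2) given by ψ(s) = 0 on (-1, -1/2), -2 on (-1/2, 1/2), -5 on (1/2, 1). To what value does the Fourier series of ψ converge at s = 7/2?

-1

s = 7/2 differs from s = -1/2 by 2 full period(s), and the series is 2-periodic.
At s = -1/2 the one-sided limits are ψ(-1/2^-) = 0 and ψ(-1/2^+) = -2.
By Dirichlet's theorem the series converges to their average, [(0) + (-2)]/2 = -1.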